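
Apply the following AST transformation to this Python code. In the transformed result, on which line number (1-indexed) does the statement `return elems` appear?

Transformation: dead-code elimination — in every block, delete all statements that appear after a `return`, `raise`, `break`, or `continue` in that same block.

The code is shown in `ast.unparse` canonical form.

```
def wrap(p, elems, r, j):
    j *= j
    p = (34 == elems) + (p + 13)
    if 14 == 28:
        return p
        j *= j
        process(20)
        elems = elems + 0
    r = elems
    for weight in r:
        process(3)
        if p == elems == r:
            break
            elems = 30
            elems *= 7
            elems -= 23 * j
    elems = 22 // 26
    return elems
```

Transformed code:
def wrap(p, elems, r, j):
    j *= j
    p = (34 == elems) + (p + 13)
    if 14 == 28:
        return p
    r = elems
    for weight in r:
        process(3)
        if p == elems == r:
            break
    elems = 22 // 26
    return elems

12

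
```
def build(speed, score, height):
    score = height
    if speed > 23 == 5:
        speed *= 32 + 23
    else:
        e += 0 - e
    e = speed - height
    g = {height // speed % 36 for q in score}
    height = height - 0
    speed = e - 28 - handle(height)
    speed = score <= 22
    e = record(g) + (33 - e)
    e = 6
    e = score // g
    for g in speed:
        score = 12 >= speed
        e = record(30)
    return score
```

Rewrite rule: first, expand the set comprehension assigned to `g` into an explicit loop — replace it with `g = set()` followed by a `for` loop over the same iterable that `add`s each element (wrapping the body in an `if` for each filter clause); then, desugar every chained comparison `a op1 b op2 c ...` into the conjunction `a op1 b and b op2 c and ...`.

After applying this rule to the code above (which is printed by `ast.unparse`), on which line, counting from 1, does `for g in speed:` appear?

17

Transformed code:
def build(speed, score, height):
    score = height
    if speed > 23 and 23 == 5:
        speed *= 32 + 23
    else:
        e += 0 - e
    e = speed - height
    g = set()
    for q in score:
        g.add(height // speed % 36)
    height = height - 0
    speed = e - 28 - handle(height)
    speed = score <= 22
    e = record(g) + (33 - e)
    e = 6
    e = score // g
    for g in speed:
        score = 12 >= speed
        e = record(30)
    return score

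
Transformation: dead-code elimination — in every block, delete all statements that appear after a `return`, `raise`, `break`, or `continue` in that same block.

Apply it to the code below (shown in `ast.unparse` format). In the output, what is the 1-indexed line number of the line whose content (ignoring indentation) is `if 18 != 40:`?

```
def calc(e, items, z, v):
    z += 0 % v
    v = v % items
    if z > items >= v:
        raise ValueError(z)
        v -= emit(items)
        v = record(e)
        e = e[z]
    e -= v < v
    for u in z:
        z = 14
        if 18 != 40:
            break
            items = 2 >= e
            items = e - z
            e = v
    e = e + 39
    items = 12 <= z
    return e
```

Transformed code:
def calc(e, items, z, v):
    z += 0 % v
    v = v % items
    if z > items >= v:
        raise ValueError(z)
    e -= v < v
    for u in z:
        z = 14
        if 18 != 40:
            break
    e = e + 39
    items = 12 <= z
    return e

9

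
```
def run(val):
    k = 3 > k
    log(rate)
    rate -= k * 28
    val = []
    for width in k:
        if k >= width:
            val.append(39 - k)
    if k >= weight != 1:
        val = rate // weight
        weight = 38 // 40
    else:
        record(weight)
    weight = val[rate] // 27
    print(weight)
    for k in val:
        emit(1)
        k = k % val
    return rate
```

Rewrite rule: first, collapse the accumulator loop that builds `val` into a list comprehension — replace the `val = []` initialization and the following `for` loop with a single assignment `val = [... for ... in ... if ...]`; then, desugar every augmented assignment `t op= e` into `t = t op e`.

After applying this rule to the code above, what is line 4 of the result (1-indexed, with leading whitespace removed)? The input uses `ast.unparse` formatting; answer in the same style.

rate = rate - k * 28

Transformed code:
def run(val):
    k = 3 > k
    log(rate)
    rate = rate - k * 28
    val = [39 - k for width in k if k >= width]
    if k >= weight != 1:
        val = rate // weight
        weight = 38 // 40
    else:
        record(weight)
    weight = val[rate] // 27
    print(weight)
    for k in val:
        emit(1)
        k = k % val
    return rate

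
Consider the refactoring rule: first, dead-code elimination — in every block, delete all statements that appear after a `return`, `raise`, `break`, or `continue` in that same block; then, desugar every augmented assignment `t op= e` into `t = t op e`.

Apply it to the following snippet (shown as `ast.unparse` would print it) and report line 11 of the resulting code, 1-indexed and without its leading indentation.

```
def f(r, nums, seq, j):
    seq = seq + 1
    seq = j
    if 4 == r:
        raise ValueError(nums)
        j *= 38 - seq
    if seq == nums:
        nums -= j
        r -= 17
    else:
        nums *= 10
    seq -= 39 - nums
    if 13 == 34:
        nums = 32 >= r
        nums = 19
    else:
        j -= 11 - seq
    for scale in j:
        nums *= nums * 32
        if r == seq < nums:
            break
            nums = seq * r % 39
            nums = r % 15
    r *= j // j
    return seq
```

Transformed code:
def f(r, nums, seq, j):
    seq = seq + 1
    seq = j
    if 4 == r:
        raise ValueError(nums)
    if seq == nums:
        nums = nums - j
        r = r - 17
    else:
        nums = nums * 10
    seq = seq - (39 - nums)
    if 13 == 34:
        nums = 32 >= r
        nums = 19
    else:
        j = j - (11 - seq)
    for scale in j:
        nums = nums * (nums * 32)
        if r == seq < nums:
            break
    r = r * (j // j)
    return seq

seq = seq - (39 - nums)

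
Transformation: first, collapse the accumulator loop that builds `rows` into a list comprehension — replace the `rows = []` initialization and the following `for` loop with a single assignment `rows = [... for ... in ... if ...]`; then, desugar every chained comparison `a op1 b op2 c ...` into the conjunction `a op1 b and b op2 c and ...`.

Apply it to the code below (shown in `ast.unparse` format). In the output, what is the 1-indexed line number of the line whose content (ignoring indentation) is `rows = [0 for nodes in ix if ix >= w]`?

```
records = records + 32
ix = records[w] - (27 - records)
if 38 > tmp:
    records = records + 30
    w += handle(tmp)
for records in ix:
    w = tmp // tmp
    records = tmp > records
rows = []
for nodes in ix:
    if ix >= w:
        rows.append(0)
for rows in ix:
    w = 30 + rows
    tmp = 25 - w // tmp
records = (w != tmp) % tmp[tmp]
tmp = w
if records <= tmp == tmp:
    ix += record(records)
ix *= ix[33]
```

Transformed code:
records = records + 32
ix = records[w] - (27 - records)
if 38 > tmp:
    records = records + 30
    w += handle(tmp)
for records in ix:
    w = tmp // tmp
    records = tmp > records
rows = [0 for nodes in ix if ix >= w]
for rows in ix:
    w = 30 + rows
    tmp = 25 - w // tmp
records = (w != tmp) % tmp[tmp]
tmp = w
if records <= tmp and tmp == tmp:
    ix += record(records)
ix *= ix[33]

9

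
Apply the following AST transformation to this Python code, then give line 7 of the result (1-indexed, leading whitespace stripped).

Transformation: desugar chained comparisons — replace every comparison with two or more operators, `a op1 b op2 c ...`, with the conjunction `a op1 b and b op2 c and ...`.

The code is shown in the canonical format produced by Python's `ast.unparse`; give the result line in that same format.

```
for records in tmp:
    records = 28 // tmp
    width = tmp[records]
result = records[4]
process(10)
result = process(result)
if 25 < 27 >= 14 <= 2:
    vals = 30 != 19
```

if 25 < 27 and 27 >= 14 and (14 <= 2):

Transformed code:
for records in tmp:
    records = 28 // tmp
    width = tmp[records]
result = records[4]
process(10)
result = process(result)
if 25 < 27 and 27 >= 14 and (14 <= 2):
    vals = 30 != 19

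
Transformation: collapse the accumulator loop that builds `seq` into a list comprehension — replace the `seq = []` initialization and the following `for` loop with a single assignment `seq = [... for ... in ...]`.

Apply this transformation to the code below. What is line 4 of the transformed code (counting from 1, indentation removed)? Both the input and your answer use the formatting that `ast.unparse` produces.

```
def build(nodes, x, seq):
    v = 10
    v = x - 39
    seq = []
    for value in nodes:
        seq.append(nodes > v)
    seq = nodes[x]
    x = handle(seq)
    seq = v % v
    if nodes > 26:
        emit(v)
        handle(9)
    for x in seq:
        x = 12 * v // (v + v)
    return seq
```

Transformed code:
def build(nodes, x, seq):
    v = 10
    v = x - 39
    seq = [nodes > v for value in nodes]
    seq = nodes[x]
    x = handle(seq)
    seq = v % v
    if nodes > 26:
        emit(v)
        handle(9)
    for x in seq:
        x = 12 * v // (v + v)
    return seq

seq = [nodes > v for value in nodes]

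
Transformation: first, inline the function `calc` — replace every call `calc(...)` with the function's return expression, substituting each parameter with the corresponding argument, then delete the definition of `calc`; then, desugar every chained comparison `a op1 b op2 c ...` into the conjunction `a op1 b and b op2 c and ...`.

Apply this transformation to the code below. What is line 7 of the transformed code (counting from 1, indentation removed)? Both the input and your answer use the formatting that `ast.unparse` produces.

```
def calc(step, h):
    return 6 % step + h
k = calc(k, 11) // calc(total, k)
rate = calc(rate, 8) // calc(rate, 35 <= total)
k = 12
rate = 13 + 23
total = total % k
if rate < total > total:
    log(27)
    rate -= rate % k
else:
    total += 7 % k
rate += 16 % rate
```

log(27)

Transformed code:
k = (6 % k + 11) // (6 % total + k)
rate = (6 % rate + 8) // (6 % rate + (35 <= total))
k = 12
rate = 13 + 23
total = total % k
if rate < total and total > total:
    log(27)
    rate -= rate % k
else:
    total += 7 % k
rate += 16 % rate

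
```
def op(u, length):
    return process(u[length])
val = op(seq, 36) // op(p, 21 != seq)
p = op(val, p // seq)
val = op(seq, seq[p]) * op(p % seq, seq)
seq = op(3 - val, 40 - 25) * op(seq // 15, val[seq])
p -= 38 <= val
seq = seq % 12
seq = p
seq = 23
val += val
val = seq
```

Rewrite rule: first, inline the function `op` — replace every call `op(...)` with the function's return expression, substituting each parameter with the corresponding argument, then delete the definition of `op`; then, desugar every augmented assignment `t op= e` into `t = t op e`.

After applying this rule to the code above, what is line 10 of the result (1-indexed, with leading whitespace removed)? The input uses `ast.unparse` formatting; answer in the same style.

val = seq

Transformed code:
val = process(seq[36]) // process(p[21 != seq])
p = process(val[p // seq])
val = process(seq[seq[p]]) * process((p % seq)[seq])
seq = process((3 - val)[40 - 25]) * process((seq // 15)[val[seq]])
p = p - (38 <= val)
seq = seq % 12
seq = p
seq = 23
val = val + val
val = seq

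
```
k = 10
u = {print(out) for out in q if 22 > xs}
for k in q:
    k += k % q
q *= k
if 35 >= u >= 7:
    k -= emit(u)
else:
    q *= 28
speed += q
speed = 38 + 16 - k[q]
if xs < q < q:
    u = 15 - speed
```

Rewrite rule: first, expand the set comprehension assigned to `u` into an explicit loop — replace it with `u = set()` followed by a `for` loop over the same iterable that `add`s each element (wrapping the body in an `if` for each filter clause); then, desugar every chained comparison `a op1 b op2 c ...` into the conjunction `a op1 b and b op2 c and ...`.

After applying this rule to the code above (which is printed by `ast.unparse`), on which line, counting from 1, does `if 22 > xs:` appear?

Transformed code:
k = 10
u = set()
for out in q:
    if 22 > xs:
        u.add(print(out))
for k in q:
    k += k % q
q *= k
if 35 >= u and u >= 7:
    k -= emit(u)
else:
    q *= 28
speed += q
speed = 38 + 16 - k[q]
if xs < q and q < q:
    u = 15 - speed

4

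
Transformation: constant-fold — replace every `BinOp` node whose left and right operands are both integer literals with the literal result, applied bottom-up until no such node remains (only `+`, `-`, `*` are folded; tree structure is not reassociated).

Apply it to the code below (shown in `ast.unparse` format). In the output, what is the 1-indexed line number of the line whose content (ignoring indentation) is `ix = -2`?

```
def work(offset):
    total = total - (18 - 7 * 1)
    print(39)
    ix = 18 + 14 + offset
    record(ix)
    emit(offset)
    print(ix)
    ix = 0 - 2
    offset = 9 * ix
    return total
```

Transformed code:
def work(offset):
    total = total - 11
    print(39)
    ix = 32 + offset
    record(ix)
    emit(offset)
    print(ix)
    ix = -2
    offset = 9 * ix
    return total

8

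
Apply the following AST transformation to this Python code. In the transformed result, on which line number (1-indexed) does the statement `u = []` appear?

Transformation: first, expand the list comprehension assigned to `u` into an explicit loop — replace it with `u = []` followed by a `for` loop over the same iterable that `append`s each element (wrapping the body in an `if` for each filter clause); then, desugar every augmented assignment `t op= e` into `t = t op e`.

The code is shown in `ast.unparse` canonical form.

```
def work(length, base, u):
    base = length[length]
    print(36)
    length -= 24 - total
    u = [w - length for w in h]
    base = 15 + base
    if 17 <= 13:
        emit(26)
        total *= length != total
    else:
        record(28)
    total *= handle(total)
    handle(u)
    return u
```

5

Transformed code:
def work(length, base, u):
    base = length[length]
    print(36)
    length = length - (24 - total)
    u = []
    for w in h:
        u.append(w - length)
    base = 15 + base
    if 17 <= 13:
        emit(26)
        total = total * (length != total)
    else:
        record(28)
    total = total * handle(total)
    handle(u)
    return u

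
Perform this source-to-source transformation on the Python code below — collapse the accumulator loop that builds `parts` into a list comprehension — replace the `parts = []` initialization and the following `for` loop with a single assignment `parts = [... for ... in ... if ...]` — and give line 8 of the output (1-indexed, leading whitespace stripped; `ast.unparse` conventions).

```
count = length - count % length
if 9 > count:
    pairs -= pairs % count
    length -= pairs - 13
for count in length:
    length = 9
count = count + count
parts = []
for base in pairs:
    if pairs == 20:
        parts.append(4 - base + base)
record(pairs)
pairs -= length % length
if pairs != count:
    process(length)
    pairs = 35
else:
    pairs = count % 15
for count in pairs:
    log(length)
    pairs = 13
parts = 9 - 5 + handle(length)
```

parts = [4 - base + base for base in pairs if pairs == 20]

Transformed code:
count = length - count % length
if 9 > count:
    pairs -= pairs % count
    length -= pairs - 13
for count in length:
    length = 9
count = count + count
parts = [4 - base + base for base in pairs if pairs == 20]
record(pairs)
pairs -= length % length
if pairs != count:
    process(length)
    pairs = 35
else:
    pairs = count % 15
for count in pairs:
    log(length)
    pairs = 13
parts = 9 - 5 + handle(length)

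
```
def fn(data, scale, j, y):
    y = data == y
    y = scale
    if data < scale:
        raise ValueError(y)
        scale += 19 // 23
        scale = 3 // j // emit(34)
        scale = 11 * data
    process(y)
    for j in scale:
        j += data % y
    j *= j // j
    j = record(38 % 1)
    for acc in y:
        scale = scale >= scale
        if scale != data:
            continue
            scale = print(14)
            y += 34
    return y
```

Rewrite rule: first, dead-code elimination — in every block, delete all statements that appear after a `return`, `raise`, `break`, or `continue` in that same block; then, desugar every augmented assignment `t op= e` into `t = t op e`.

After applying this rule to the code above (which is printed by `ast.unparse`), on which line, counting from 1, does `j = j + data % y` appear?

8

Transformed code:
def fn(data, scale, j, y):
    y = data == y
    y = scale
    if data < scale:
        raise ValueError(y)
    process(y)
    for j in scale:
        j = j + data % y
    j = j * (j // j)
    j = record(38 % 1)
    for acc in y:
        scale = scale >= scale
        if scale != data:
            continue
    return y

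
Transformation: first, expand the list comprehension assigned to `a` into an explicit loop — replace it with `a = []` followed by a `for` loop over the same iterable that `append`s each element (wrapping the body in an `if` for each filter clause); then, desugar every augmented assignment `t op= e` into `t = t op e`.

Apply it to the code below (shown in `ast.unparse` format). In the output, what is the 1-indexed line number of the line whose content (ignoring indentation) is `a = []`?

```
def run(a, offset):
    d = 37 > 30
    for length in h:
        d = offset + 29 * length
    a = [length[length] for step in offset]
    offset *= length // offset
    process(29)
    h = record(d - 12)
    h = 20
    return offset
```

Transformed code:
def run(a, offset):
    d = 37 > 30
    for length in h:
        d = offset + 29 * length
    a = []
    for step in offset:
        a.append(length[length])
    offset = offset * (length // offset)
    process(29)
    h = record(d - 12)
    h = 20
    return offset

5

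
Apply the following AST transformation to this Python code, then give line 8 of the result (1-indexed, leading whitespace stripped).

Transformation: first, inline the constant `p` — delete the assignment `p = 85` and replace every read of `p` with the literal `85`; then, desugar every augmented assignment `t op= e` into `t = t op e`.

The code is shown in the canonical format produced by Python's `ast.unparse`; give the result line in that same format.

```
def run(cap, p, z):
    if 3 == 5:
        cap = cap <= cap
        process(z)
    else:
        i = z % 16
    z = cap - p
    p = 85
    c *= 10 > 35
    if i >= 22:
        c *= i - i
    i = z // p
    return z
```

c = c * (10 > 35)

Transformed code:
def run(cap, p, z):
    if 3 == 5:
        cap = cap <= cap
        process(z)
    else:
        i = z % 16
    z = cap - 85
    c = c * (10 > 35)
    if i >= 22:
        c = c * (i - i)
    i = z // 85
    return z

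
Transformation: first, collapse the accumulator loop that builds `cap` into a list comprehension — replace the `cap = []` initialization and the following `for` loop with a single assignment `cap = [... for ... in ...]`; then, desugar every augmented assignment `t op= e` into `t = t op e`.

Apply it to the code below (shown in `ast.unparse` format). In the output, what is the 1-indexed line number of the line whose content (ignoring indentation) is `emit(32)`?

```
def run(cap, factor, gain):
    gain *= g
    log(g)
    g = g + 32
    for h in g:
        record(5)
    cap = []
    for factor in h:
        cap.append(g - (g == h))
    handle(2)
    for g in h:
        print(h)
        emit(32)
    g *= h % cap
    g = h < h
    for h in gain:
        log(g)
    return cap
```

Transformed code:
def run(cap, factor, gain):
    gain = gain * g
    log(g)
    g = g + 32
    for h in g:
        record(5)
    cap = [g - (g == h) for factor in h]
    handle(2)
    for g in h:
        print(h)
        emit(32)
    g = g * (h % cap)
    g = h < h
    for h in gain:
        log(g)
    return cap

11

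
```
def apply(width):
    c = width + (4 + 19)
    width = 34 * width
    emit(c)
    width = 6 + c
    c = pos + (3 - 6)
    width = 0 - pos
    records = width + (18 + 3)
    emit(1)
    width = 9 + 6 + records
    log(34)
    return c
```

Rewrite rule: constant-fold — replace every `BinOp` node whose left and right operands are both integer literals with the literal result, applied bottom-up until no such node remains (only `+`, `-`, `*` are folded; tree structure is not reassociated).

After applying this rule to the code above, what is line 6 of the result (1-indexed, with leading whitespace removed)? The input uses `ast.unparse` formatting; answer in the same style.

c = pos + -3

Transformed code:
def apply(width):
    c = width + 23
    width = 34 * width
    emit(c)
    width = 6 + c
    c = pos + -3
    width = 0 - pos
    records = width + 21
    emit(1)
    width = 15 + records
    log(34)
    return c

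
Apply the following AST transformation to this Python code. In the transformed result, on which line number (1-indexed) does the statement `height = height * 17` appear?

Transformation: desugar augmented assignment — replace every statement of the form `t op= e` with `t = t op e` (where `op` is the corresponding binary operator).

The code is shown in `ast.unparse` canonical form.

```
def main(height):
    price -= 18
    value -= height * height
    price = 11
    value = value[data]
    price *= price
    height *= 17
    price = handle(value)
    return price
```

Transformed code:
def main(height):
    price = price - 18
    value = value - height * height
    price = 11
    value = value[data]
    price = price * price
    height = height * 17
    price = handle(value)
    return price

7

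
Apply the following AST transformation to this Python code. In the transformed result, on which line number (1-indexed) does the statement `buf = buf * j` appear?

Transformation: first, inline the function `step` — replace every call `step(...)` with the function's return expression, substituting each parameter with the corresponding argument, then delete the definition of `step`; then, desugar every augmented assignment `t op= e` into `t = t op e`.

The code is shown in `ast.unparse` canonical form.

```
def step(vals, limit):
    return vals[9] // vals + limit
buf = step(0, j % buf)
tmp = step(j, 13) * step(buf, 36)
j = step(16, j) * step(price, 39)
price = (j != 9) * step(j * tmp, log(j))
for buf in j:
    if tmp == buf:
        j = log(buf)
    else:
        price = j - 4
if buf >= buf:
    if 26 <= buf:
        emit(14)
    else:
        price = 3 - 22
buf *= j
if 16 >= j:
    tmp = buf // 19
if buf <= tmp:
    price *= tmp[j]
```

15

Transformed code:
buf = 0[9] // 0 + j % buf
tmp = (j[9] // j + 13) * (buf[9] // buf + 36)
j = (16[9] // 16 + j) * (price[9] // price + 39)
price = (j != 9) * ((j * tmp)[9] // (j * tmp) + log(j))
for buf in j:
    if tmp == buf:
        j = log(buf)
    else:
        price = j - 4
if buf >= buf:
    if 26 <= buf:
        emit(14)
    else:
        price = 3 - 22
buf = buf * j
if 16 >= j:
    tmp = buf // 19
if buf <= tmp:
    price = price * tmp[j]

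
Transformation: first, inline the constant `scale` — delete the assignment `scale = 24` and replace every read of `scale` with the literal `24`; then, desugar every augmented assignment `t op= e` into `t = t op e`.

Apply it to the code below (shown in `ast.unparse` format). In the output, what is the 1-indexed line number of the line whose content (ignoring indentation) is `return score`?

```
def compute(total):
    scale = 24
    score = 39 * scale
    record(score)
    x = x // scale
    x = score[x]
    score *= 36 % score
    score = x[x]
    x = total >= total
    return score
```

9

Transformed code:
def compute(total):
    score = 39 * 24
    record(score)
    x = x // 24
    x = score[x]
    score = score * (36 % score)
    score = x[x]
    x = total >= total
    return score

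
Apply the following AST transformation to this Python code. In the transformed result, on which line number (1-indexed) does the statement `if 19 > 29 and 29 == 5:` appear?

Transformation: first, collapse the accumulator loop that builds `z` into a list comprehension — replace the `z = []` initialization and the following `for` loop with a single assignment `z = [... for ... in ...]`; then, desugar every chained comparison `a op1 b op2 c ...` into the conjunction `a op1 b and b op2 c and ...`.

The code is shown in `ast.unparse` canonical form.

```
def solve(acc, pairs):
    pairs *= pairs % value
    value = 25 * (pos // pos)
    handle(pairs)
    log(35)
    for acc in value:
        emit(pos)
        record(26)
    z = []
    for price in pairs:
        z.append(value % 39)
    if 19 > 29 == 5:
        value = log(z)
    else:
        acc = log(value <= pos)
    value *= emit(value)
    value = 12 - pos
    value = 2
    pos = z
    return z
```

Transformed code:
def solve(acc, pairs):
    pairs *= pairs % value
    value = 25 * (pos // pos)
    handle(pairs)
    log(35)
    for acc in value:
        emit(pos)
        record(26)
    z = [value % 39 for price in pairs]
    if 19 > 29 and 29 == 5:
        value = log(z)
    else:
        acc = log(value <= pos)
    value *= emit(value)
    value = 12 - pos
    value = 2
    pos = z
    return z

10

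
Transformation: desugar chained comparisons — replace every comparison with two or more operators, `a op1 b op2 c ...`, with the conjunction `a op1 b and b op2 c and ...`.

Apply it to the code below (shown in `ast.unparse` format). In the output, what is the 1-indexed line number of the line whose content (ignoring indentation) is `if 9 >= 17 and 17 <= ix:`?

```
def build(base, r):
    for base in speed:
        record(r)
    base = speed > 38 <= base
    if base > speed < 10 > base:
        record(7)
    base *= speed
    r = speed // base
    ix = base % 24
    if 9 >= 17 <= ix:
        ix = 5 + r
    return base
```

Transformed code:
def build(base, r):
    for base in speed:
        record(r)
    base = speed > 38 and 38 <= base
    if base > speed and speed < 10 and (10 > base):
        record(7)
    base *= speed
    r = speed // base
    ix = base % 24
    if 9 >= 17 and 17 <= ix:
        ix = 5 + r
    return base

10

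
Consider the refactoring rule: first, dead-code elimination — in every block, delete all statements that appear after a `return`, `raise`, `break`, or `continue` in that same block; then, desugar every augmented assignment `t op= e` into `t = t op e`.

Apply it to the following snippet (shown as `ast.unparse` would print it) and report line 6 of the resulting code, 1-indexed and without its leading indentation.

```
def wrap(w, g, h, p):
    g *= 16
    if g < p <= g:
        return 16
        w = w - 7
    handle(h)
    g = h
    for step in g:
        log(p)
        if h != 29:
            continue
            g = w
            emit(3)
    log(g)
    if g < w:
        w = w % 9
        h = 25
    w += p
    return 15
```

Transformed code:
def wrap(w, g, h, p):
    g = g * 16
    if g < p <= g:
        return 16
    handle(h)
    g = h
    for step in g:
        log(p)
        if h != 29:
            continue
    log(g)
    if g < w:
        w = w % 9
        h = 25
    w = w + p
    return 15

g = h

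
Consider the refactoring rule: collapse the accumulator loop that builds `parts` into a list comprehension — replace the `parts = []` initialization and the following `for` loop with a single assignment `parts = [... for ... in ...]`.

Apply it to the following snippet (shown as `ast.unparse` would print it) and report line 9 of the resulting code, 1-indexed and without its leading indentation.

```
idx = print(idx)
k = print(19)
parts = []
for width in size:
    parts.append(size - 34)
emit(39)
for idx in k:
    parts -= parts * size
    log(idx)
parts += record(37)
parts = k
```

parts = k

Transformed code:
idx = print(idx)
k = print(19)
parts = [size - 34 for width in size]
emit(39)
for idx in k:
    parts -= parts * size
    log(idx)
parts += record(37)
parts = k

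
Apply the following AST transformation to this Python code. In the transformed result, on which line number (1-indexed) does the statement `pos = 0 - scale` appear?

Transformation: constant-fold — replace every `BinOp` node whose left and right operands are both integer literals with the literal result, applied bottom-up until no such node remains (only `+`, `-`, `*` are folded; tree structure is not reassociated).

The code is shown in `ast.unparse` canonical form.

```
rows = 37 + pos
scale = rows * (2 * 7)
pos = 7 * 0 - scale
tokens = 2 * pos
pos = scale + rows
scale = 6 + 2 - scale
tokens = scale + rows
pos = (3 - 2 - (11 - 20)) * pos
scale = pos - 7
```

3

Transformed code:
rows = 37 + pos
scale = rows * 14
pos = 0 - scale
tokens = 2 * pos
pos = scale + rows
scale = 8 - scale
tokens = scale + rows
pos = 10 * pos
scale = pos - 7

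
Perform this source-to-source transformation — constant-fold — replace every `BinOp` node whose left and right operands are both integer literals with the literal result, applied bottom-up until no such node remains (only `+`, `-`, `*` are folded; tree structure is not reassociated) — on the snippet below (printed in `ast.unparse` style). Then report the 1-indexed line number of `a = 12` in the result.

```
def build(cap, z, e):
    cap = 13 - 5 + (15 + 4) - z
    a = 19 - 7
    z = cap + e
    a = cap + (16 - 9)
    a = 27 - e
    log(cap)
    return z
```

3

Transformed code:
def build(cap, z, e):
    cap = 27 - z
    a = 12
    z = cap + e
    a = cap + 7
    a = 27 - e
    log(cap)
    return z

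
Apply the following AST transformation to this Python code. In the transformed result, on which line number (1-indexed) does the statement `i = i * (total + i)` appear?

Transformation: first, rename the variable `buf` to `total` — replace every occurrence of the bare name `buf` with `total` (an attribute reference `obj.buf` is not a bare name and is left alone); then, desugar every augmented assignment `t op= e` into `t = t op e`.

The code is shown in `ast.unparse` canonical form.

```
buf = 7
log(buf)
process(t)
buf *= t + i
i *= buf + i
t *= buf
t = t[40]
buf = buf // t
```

Transformed code:
total = 7
log(total)
process(t)
total = total * (t + i)
i = i * (total + i)
t = t * total
t = t[40]
total = total // t

5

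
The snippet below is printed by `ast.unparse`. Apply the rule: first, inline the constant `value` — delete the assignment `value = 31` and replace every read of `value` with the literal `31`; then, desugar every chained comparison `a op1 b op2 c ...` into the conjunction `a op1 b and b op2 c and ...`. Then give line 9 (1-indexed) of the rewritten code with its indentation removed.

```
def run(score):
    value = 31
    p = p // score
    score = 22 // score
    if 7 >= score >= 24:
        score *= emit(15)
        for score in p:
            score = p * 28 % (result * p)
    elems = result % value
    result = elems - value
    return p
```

Transformed code:
def run(score):
    p = p // score
    score = 22 // score
    if 7 >= score and score >= 24:
        score *= emit(15)
        for score in p:
            score = p * 28 % (result * p)
    elems = result % 31
    result = elems - 31
    return p

result = elems - 31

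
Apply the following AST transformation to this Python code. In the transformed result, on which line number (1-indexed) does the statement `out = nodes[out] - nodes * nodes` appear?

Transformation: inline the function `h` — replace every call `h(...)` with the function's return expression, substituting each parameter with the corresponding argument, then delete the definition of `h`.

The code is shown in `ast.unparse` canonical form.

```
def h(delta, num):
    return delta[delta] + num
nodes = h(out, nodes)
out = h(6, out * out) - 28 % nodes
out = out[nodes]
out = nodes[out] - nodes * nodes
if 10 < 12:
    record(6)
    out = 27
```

Transformed code:
nodes = out[out] + nodes
out = 6[6] + out * out - 28 % nodes
out = out[nodes]
out = nodes[out] - nodes * nodes
if 10 < 12:
    record(6)
    out = 27

4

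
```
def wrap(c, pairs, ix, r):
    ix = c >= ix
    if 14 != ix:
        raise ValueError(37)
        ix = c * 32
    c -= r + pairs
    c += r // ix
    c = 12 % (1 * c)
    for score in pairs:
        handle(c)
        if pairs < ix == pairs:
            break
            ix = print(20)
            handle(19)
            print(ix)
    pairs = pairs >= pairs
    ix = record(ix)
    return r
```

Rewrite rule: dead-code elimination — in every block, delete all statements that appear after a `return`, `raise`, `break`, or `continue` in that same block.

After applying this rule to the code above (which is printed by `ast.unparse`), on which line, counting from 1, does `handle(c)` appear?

9

Transformed code:
def wrap(c, pairs, ix, r):
    ix = c >= ix
    if 14 != ix:
        raise ValueError(37)
    c -= r + pairs
    c += r // ix
    c = 12 % (1 * c)
    for score in pairs:
        handle(c)
        if pairs < ix == pairs:
            break
    pairs = pairs >= pairs
    ix = record(ix)
    return r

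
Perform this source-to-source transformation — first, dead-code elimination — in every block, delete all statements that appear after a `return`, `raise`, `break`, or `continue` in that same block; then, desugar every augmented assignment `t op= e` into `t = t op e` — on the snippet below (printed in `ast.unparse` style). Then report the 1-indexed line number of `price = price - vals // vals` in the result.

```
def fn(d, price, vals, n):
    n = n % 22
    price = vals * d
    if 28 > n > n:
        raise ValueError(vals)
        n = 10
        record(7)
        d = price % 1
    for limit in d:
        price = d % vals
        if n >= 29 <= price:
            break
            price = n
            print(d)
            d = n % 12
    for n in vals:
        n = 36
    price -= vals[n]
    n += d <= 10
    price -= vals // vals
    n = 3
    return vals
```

Transformed code:
def fn(d, price, vals, n):
    n = n % 22
    price = vals * d
    if 28 > n > n:
        raise ValueError(vals)
    for limit in d:
        price = d % vals
        if n >= 29 <= price:
            break
    for n in vals:
        n = 36
    price = price - vals[n]
    n = n + (d <= 10)
    price = price - vals // vals
    n = 3
    return vals

14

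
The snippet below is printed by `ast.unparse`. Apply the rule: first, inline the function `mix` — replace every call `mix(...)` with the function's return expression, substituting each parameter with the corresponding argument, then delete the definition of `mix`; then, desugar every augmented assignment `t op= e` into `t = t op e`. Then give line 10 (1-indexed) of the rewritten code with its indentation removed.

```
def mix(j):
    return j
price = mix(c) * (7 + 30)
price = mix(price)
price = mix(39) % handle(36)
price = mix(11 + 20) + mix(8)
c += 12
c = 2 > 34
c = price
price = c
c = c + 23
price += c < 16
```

price = price + (c < 16)

Transformed code:
price = c * (7 + 30)
price = price
price = 39 % handle(36)
price = 11 + 20 + 8
c = c + 12
c = 2 > 34
c = price
price = c
c = c + 23
price = price + (c < 16)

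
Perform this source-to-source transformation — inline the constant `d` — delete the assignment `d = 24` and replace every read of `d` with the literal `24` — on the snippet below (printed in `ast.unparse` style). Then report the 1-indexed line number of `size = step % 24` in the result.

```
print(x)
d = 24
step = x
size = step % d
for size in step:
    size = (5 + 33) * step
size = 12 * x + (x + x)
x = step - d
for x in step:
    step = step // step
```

Transformed code:
print(x)
step = x
size = step % 24
for size in step:
    size = (5 + 33) * step
size = 12 * x + (x + x)
x = step - 24
for x in step:
    step = step // step

3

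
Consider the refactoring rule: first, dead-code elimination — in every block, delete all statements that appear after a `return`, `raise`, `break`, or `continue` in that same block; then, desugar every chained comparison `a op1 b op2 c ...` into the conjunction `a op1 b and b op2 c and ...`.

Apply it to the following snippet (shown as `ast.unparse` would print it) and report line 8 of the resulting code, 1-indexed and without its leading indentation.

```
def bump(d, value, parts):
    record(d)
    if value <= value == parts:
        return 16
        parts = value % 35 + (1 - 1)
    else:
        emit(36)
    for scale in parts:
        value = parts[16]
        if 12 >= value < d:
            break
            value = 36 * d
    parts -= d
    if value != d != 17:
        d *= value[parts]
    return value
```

value = parts[16]

Transformed code:
def bump(d, value, parts):
    record(d)
    if value <= value and value == parts:
        return 16
    else:
        emit(36)
    for scale in parts:
        value = parts[16]
        if 12 >= value and value < d:
            break
    parts -= d
    if value != d and d != 17:
        d *= value[parts]
    return value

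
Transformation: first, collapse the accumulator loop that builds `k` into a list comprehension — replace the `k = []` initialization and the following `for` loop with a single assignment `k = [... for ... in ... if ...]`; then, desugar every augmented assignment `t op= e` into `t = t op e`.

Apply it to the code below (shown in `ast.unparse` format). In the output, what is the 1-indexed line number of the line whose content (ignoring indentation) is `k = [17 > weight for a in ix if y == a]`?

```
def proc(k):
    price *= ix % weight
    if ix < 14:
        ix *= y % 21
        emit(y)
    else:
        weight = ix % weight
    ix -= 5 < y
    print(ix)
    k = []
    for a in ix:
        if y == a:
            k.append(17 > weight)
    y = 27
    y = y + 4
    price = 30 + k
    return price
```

10

Transformed code:
def proc(k):
    price = price * (ix % weight)
    if ix < 14:
        ix = ix * (y % 21)
        emit(y)
    else:
        weight = ix % weight
    ix = ix - (5 < y)
    print(ix)
    k = [17 > weight for a in ix if y == a]
    y = 27
    y = y + 4
    price = 30 + k
    return price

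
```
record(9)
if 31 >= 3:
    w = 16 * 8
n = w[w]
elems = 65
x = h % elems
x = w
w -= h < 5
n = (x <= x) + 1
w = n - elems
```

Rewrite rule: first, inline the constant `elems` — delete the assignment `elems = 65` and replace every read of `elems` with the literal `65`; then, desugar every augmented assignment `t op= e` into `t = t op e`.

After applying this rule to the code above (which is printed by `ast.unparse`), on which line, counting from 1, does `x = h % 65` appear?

5

Transformed code:
record(9)
if 31 >= 3:
    w = 16 * 8
n = w[w]
x = h % 65
x = w
w = w - (h < 5)
n = (x <= x) + 1
w = n - 65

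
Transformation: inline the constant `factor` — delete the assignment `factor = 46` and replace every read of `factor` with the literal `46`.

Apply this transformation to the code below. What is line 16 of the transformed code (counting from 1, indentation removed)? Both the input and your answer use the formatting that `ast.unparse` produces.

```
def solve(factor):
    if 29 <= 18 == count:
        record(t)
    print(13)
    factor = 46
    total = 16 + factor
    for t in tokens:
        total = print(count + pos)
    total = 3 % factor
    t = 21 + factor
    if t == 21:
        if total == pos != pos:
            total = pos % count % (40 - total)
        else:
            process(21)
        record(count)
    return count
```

Transformed code:
def solve(factor):
    if 29 <= 18 == count:
        record(t)
    print(13)
    total = 16 + 46
    for t in tokens:
        total = print(count + pos)
    total = 3 % 46
    t = 21 + 46
    if t == 21:
        if total == pos != pos:
            total = pos % count % (40 - total)
        else:
            process(21)
        record(count)
    return count

return count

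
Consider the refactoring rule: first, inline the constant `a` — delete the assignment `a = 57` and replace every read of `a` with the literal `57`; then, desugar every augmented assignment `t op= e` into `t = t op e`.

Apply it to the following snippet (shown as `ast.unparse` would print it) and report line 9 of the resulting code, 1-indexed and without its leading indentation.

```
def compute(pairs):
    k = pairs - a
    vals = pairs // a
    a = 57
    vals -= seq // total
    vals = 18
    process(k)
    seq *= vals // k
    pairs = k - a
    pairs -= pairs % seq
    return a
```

Transformed code:
def compute(pairs):
    k = pairs - 57
    vals = pairs // 57
    vals = vals - seq // total
    vals = 18
    process(k)
    seq = seq * (vals // k)
    pairs = k - 57
    pairs = pairs - pairs % seq
    return 57

pairs = pairs - pairs % seq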